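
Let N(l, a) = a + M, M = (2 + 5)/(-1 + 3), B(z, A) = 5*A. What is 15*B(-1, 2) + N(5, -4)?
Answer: 299/2 ≈ 149.50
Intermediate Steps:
M = 7/2 ≈ 3.5000
N(l, a) = 7/2 + a (N(l, a) = a + 7/2 = 7/2 + a)
15*B(-1, 2) + N(5, -4) = 15*(5*2) + (7/2 - 4) = 15*10 - ½ = 150 - ½ = 299/2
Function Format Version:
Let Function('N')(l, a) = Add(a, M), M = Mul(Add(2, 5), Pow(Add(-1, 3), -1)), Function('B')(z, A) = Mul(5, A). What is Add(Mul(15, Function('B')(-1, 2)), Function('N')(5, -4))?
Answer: Rational(299, 2) ≈ 149.50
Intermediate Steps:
M = Rational(7, 2) (M = Mul(7, Pow(2, -1)) = Mul(7, Rational(1, 2)) = Rational(7, 2) ≈ 3.5000)
Function('N')(l, a) = Add(Rational(7, 2), a) (Function('N')(l, a) = Add(a, Rational(7, 2)) = Add(Rational(7, 2), a))
Add(Mul(15, Function('B')(-1, 2)), Function('N')(5, -4)) = Add(Mul(15, Mul(5, 2)), Add(Rational(7, 2), -4)) = Add(Mul(15, 10), Rational(-1, 2)) = Add(150, Rational(-1, 2)) = Rational(299, 2)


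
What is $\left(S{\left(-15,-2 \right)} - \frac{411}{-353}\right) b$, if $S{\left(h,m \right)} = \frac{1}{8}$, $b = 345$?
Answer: $\frac{1256145}{2824} \approx 444.81$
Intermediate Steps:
$S{\left(h,m \right)} = \frac{1}{8}$
$\left(S{\left(-15,-2 \right)} - \frac{411}{-353}\right) b = \left(\frac{1}{8} - \frac{411}{-353}\right) 345 = \left(\frac{1}{8} - - \frac{411}{353}\right) 345 = \left(\frac{1}{8} + \frac{411}{353}\right) 345 = \frac{3641}{2824} \cdot 345 = \frac{1256145}{2824}$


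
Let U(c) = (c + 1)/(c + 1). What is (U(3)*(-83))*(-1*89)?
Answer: 7387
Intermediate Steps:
U(c) = 1 (U(c) = (1 + c)/(1 + c) = 1)
(U(3)*(-83))*(-1*89) = (1*(-83))*(-1*89) = -83*(-89) = 7387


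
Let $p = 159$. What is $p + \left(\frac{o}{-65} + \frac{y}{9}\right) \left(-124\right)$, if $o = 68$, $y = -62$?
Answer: $\frac{668623}{585} \approx 1142.9$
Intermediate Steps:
$p + \left(\frac{o}{-65} + \frac{y}{9}\right) \left(-124\right) = 159 + \left(\frac{68}{-65} - \frac{62}{9}\right) \left(-124\right) = 159 + \left(68 \left(- \frac{1}{65}\right) - \frac{62}{9}\right) \left(-124\right) = 159 + \left(- \frac{68}{65} - \frac{62}{9}\right) \left(-124\right) = 159 - - \frac{575608}{585} = 159 + \frac{575608}{585} = \frac{668623}{585}$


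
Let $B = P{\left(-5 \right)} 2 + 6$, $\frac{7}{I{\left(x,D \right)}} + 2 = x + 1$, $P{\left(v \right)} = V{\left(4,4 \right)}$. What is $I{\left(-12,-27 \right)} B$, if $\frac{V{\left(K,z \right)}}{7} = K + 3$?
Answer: $-56$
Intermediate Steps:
$V{\left(K,z \right)} = 21 + 7 K$ ($V{\left(K,z \right)} = 7 \left(K + 3\right) = 7 \left(3 + K\right) = 21 + 7 K$)
$P{\left(v \right)} = 49$ ($P{\left(v \right)} = 21 + 7 \cdot 4 = 21 + 28 = 49$)
$I{\left(x,D \right)} = \frac{7}{-1 + x}$ ($I{\left(x,D \right)} = \frac{7}{-2 + \left(x + 1\right)} = \frac{7}{-2 + \left(1 + x\right)} = \frac{7}{-1 + x}$)
$B = 104$ ($B = 49 \cdot 2 + 6 = 98 + 6 = 104$)
$I{\left(-12,-27 \right)} B = \frac{7}{-1 - 12} \cdot 104 = \frac{7}{-13} \cdot 104 = 7 \left(- \frac{1}{13}\right) 104 = \left(- \frac{7}{13}\right) 104 = -56$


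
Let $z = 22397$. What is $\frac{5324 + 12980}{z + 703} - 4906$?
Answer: $- \frac{2575234}{525} \approx -4905.2$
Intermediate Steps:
$\frac{5324 + 12980}{z + 703} - 4906 = \frac{5324 + 12980}{22397 + 703} - 4906 = \frac{18304}{23100} - 4906 = 18304 \cdot \frac{1}{23100} - 4906 = \frac{416}{525} - 4906 = - \frac{2575234}{525}$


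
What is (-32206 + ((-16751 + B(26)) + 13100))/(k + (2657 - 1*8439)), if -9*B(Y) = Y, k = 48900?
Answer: -322739/388062 ≈ -0.83167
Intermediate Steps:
B(Y) = -Y/9
(-32206 + ((-16751 + B(26)) + 13100))/(k + (2657 - 1*8439)) = (-32206 + ((-16751 - ⅑*26) + 13100))/(48900 + (2657 - 1*8439)) = (-32206 + ((-16751 - 26/9) + 13100))/(48900 + (2657 - 8439)) = (-32206 + (-150785/9 + 13100))/(48900 - 5782) = (-32206 - 32885/9)/43118 = -322739/9*1/43118 = -322739/388062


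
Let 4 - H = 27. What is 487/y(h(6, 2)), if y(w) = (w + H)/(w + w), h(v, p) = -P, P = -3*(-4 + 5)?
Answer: -1461/10 ≈ -146.10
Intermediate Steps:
H = -23 (H = 4 - 1*27 = 4 - 27 = -23)
P = -3 (P = -3*1 = -3)
h(v, p) = 3 (h(v, p) = -1*(-3) = 3)
y(w) = (-23 + w)/(2*w) (y(w) = (w - 23)/(w + w) = (-23 + w)/((2*w)) = (-23 + w)*(1/(2*w)) = (-23 + w)/(2*w))
487/y(h(6, 2)) = 487/(((½)*(-23 + 3)/3)) = 487/(((½)*(⅓)*(-20))) = 487/(-10/3) = 487*(-3/10) = -1461/10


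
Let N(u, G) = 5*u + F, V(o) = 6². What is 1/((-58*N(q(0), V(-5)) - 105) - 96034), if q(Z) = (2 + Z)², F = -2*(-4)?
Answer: -1/97763 ≈ -1.0229e-5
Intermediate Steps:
F = 8
V(o) = 36
N(u, G) = 8 + 5*u (N(u, G) = 5*u + 8 = 8 + 5*u)
1/((-58*N(q(0), V(-5)) - 105) - 96034) = 1/((-58*(8 + 5*(2 + 0)²) - 105) - 96034) = 1/((-58*(8 + 5*2²) - 105) - 96034) = 1/((-58*(8 + 5*4) - 105) - 96034) = 1/((-58*(8 + 20) - 105) - 96034) = 1/((-58*28 - 105) - 96034) = 1/((-1624 - 105) - 96034) = 1/(-1729 - 96034) = 1/(-97763) = -1/97763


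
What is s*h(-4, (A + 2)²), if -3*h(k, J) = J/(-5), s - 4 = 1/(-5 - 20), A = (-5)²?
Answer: 24057/125 ≈ 192.46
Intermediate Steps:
A = 25
s = 99/25 (s = 4 + 1/(-5 - 20) = 4 + 1/(-25) = 4 - 1/25 = 99/25 ≈ 3.9600)
h(k, J) = J/15 (h(k, J) = -J/(3*(-5)) = -J*(-1)/(3*5) = -(-1)*J/15 = J/15)
s*h(-4, (A + 2)²) = 99*((25 + 2)²/15)/25 = 99*((1/15)*27²)/25 = 99*((1/15)*729)/25 = (99/25)*(243/5) = 24057/125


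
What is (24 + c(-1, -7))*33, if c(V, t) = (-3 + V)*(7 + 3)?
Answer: -528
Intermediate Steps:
c(V, t) = -30 + 10*V (c(V, t) = (-3 + V)*10 = -30 + 10*V)
(24 + c(-1, -7))*33 = (24 + (-30 + 10*(-1)))*33 = (24 + (-30 - 10))*33 = (24 - 40)*33 = -16*33 = -528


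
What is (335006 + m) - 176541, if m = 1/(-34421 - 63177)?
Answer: 15465867069/97598 ≈ 1.5847e+5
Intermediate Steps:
m = -1/97598 (m = 1/(-97598) = -1/97598 ≈ -1.0246e-5)
(335006 + m) - 176541 = (335006 - 1/97598) - 176541 = 32695915587/97598 - 176541 = 15465867069/97598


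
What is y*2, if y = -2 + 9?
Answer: 14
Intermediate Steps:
y = 7
y*2 = 7*2 = 14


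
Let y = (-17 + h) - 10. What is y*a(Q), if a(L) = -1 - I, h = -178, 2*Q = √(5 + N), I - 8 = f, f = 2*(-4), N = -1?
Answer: 205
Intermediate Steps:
f = -8
I = 0 (I = 8 - 8 = 0)
Q = 1 (Q = √(5 - 1)/2 = √4/2 = (½)*2 = 1)
a(L) = -1 (a(L) = -1 - 1*0 = -1 + 0 = -1)
y = -205 (y = (-17 - 178) - 10 = -195 - 10 = -205)
y*a(Q) = -205*(-1) = 205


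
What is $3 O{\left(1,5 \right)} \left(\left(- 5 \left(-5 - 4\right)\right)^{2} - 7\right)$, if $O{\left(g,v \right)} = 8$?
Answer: $48432$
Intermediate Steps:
$3 O{\left(1,5 \right)} \left(\left(- 5 \left(-5 - 4\right)\right)^{2} - 7\right) = 3 \cdot 8 \left(\left(- 5 \left(-5 - 4\right)\right)^{2} - 7\right) = 3 \cdot 8 \left(\left(\left(-5\right) \left(-9\right)\right)^{2} - 7\right) = 3 \cdot 8 \left(45^{2} - 7\right) = 3 \cdot 8 \left(2025 - 7\right) = 3 \cdot 8 \cdot 2018 = 3 \cdot 16144 = 48432$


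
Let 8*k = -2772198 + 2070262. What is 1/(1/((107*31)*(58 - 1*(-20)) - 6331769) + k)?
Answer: -6073043/532860938907 ≈ -1.1397e-5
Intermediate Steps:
k = -87742 (k = (-2772198 + 2070262)/8 = (⅛)*(-701936) = -87742)
1/(1/((107*31)*(58 - 1*(-20)) - 6331769) + k) = 1/(1/((107*31)*(58 - 1*(-20)) - 6331769) - 87742) = 1/(1/(3317*(58 + 20) - 6331769) - 87742) = 1/(1/(3317*78 - 6331769) - 87742) = 1/(1/(258726 - 6331769) - 87742) = 1/(1/(-6073043) - 87742) = 1/(-1/6073043 - 87742) = 1/(-532860938907/6073043) = -6073043/532860938907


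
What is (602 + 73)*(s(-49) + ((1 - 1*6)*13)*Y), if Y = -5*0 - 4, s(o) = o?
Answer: 142425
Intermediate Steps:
Y = -4 (Y = 0 - 4 = -4)
(602 + 73)*(s(-49) + ((1 - 1*6)*13)*Y) = (602 + 73)*(-49 + ((1 - 1*6)*13)*(-4)) = 675*(-49 + ((1 - 6)*13)*(-4)) = 675*(-49 - 5*13*(-4)) = 675*(-49 - 65*(-4)) = 675*(-49 + 260) = 675*211 = 142425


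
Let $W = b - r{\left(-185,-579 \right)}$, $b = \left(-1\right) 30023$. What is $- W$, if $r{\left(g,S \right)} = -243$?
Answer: $29780$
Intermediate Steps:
$b = -30023$
$W = -29780$ ($W = -30023 - -243 = -30023 + 243 = -29780$)
$- W = \left(-1\right) \left(-29780\right) = 29780$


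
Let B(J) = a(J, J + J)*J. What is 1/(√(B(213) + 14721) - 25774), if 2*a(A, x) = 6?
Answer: -12887/332141858 - 8*√15/166070929 ≈ -3.8986e-5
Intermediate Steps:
a(A, x) = 3 (a(A, x) = (½)*6 = 3)
B(J) = 3*J
1/(√(B(213) + 14721) - 25774) = 1/(√(3*213 + 14721) - 25774) = 1/(√(639 + 14721) - 25774) = 1/(√15360 - 25774) = 1/(32*√15 - 25774) = 1/(-25774 + 32*√15)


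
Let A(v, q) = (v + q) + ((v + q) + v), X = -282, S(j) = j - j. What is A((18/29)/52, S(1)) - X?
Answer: 212655/754 ≈ 282.04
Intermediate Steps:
S(j) = 0
A(v, q) = 2*q + 3*v (A(v, q) = (q + v) + ((q + v) + v) = (q + v) + (q + 2*v) = 2*q + 3*v)
A((18/29)/52, S(1)) - X = (2*0 + 3*((18/29)/52)) - 1*(-282) = (0 + 3*((18*(1/29))*(1/52))) + 282 = (0 + 3*((18/29)*(1/52))) + 282 = (0 + 3*(9/754)) + 282 = (0 + 27/754) + 282 = 27/754 + 282 = 212655/754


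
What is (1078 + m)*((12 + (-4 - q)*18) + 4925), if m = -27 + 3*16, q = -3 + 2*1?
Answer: 5366417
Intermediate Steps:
q = -1 (q = -3 + 2 = -1)
m = 21 (m = -27 + 48 = 21)
(1078 + m)*((12 + (-4 - q)*18) + 4925) = (1078 + 21)*((12 + (-4 - 1*(-1))*18) + 4925) = 1099*((12 + (-4 + 1)*18) + 4925) = 1099*((12 - 3*18) + 4925) = 1099*((12 - 54) + 4925) = 1099*(-42 + 4925) = 1099*4883 = 5366417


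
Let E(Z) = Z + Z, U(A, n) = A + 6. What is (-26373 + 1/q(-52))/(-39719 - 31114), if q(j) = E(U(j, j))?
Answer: 2426317/6516636 ≈ 0.37233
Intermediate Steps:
U(A, n) = 6 + A
E(Z) = 2*Z
q(j) = 12 + 2*j (q(j) = 2*(6 + j) = 12 + 2*j)
(-26373 + 1/q(-52))/(-39719 - 31114) = (-26373 + 1/(12 + 2*(-52)))/(-39719 - 31114) = (-26373 + 1/(12 - 104))/(-70833) = (-26373 + 1/(-92))*(-1/70833) = (-26373 - 1/92)*(-1/70833) = -2426317/92*(-1/70833) = 2426317/6516636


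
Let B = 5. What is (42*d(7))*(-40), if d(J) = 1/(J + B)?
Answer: -140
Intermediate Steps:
d(J) = 1/(5 + J) (d(J) = 1/(J + 5) = 1/(5 + J))
(42*d(7))*(-40) = (42/(5 + 7))*(-40) = (42/12)*(-40) = (42*(1/12))*(-40) = (7/2)*(-40) = -140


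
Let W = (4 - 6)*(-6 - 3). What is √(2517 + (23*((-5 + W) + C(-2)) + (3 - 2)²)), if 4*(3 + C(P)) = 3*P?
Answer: 9*√134/2 ≈ 52.091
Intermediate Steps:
C(P) = -3 + 3*P/4 (C(P) = -3 + (3*P)/4 = -3 + 3*P/4)
W = 18 (W = -2*(-9) = 18)
√(2517 + (23*((-5 + W) + C(-2)) + (3 - 2)²)) = √(2517 + (23*((-5 + 18) + (-3 + (¾)*(-2))) + (3 - 2)²)) = √(2517 + (23*(13 + (-3 - 3/2)) + 1²)) = √(2517 + (23*(13 - 9/2) + 1)) = √(2517 + (23*(17/2) + 1)) = √(2517 + (391/2 + 1)) = √(2517 + 393/2) = √(5427/2) = 9*√134/2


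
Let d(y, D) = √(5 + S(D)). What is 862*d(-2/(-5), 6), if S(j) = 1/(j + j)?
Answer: 431*√183/3 ≈ 1943.5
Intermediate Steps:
S(j) = 1/(2*j)
d(y, D) = √(5 + 1/(2*D))
862*d(-2/(-5), 6) = 862*(√(20 + 2/6)/2) = 862*(√(20 + 2*(⅙))/2) = 862*(√(20 + ⅓)/2) = 862*(√(61/3)/2) = 862*((√183/3)/2) = 862*(√183/6) = 431*√183/3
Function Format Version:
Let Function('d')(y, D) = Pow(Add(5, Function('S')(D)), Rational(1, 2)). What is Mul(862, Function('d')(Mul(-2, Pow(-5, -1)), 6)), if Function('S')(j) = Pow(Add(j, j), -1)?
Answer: Mul(Rational(431, 3), Pow(183, Rational(1, 2))) ≈ 1943.5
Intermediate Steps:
Function('S')(j) = Mul(Rational(1, 2), Pow(j, -1)) (Function('S')(j) = Pow(Mul(2, j), -1) = Mul(Rational(1, 2), Pow(j, -1)))
Function('d')(y, D) = Pow(Add(5, Mul(Rational(1, 2), Pow(D, -1))), Rational(1, 2))
Mul(862, Function('d')(Mul(-2, Pow(-5, -1)), 6)) = Mul(862, Mul(Rational(1, 2), Pow(Add(20, Mul(2, Pow(6, -1))), Rational(1, 2)))) = Mul(862, Mul(Rational(1, 2), Pow(Add(20, Mul(2, Rational(1, 6))), Rational(1, 2)))) = Mul(862, Mul(Rational(1, 2), Pow(Add(20, Rational(1, 3)), Rational(1, 2)))) = Mul(862, Mul(Rational(1, 2), Pow(Rational(61, 3), Rational(1, 2)))) = Mul(862, Mul(Rational(1, 2), Mul(Rational(1, 3), Pow(183, Rational(1, 2))))) = Mul(862, Mul(Rational(1, 6), Pow(183, Rational(1, 2)))) = Mul(Rational(431, 3), Pow(183, Rational(1, 2)))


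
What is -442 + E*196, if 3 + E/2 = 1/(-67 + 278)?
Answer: -341006/211 ≈ -1616.1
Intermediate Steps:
E = -1264/211 (E = -6 + 2/(-67 + 278) = -6 + 2/211 = -1264/211 ≈ -5.9905)
-442 + E*196 = -442 - 1264/211*196 = -442 - 247744/211 = -341006/211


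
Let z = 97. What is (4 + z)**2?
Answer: 10201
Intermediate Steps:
(4 + z)**2 = (4 + 97)**2 = 101**2 = 10201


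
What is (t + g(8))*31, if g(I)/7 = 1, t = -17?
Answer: -310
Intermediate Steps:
g(I) = 7 (g(I) = 7*1 = 7)
(t + g(8))*31 = (-17 + 7)*31 = -10*31 = -310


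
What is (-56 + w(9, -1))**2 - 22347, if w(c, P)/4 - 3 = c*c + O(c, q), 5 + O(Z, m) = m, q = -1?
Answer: 43189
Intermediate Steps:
O(Z, m) = -5 + m
w(c, P) = -12 + 4*c**2 (w(c, P) = 12 + 4*(c*c + (-5 - 1)) = 12 + 4*(c**2 - 6) = 12 + 4*(-6 + c**2) = 12 + (-24 + 4*c**2) = -12 + 4*c**2)
(-56 + w(9, -1))**2 - 22347 = (-56 + (-12 + 4*9**2))**2 - 22347 = (-56 + (-12 + 4*81))**2 - 22347 = (-56 + (-12 + 324))**2 - 22347 = (-56 + 312)**2 - 22347 = 256**2 - 22347 = 65536 - 22347 = 43189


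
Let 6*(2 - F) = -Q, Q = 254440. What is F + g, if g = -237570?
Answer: -585484/3 ≈ -1.9516e+5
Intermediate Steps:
F = 127226/3 (F = 2 - (-1)*254440/6 = 2 - 1/6*(-254440) = 2 + 127220/3 = 127226/3 ≈ 42409.)
F + g = 127226/3 - 237570 = -585484/3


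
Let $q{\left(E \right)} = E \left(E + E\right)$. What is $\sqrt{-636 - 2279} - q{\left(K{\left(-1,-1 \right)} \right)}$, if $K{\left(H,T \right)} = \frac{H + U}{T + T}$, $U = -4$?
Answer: $- \frac{25}{2} + i \sqrt{2915} \approx -12.5 + 53.991 i$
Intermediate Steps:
$K{\left(H,T \right)} = \frac{-4 + H}{2 T}$ ($K{\left(H,T \right)} = \frac{H - 4}{T + T} = \frac{-4 + H}{2 T}$)
$q{\left(E \right)} = 2 E^{2}$ ($q{\left(E \right)} = E 2 E = 2 E^{2}$)
$\sqrt{-636 - 2279} - q{\left(K{\left(-1,-1 \right)} \right)} = \sqrt{-636 - 2279} - 2 \left(\frac{-4 - 1}{2 \left(-1\right)}\right)^{2} = \sqrt{-2915} - 2 \left(\frac{1}{2} \left(-1\right) \left(-5\right)\right)^{2} = i \sqrt{2915} - 2 \left(\frac{5}{2}\right)^{2} = i \sqrt{2915} - 2 \cdot \frac{25}{4} = i \sqrt{2915} - \frac{25}{2} = - \frac{25}{2} + i \sqrt{2915}$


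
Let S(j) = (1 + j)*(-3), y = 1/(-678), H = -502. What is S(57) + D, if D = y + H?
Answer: -458329/678 ≈ -676.00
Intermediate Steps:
y = -1/678 ≈ -0.0014749
D = -340357/678 (D = -1/678 - 502 = -340357/678 ≈ -502.00)
S(j) = -3 - 3*j
S(57) + D = (-3 - 3*57) - 340357/678 = (-3 - 171) - 340357/678 = -174 - 340357/678 = -458329/678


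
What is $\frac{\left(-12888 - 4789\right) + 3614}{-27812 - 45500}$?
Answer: $\frac{14063}{73312} \approx 0.19182$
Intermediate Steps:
$\frac{\left(-12888 - 4789\right) + 3614}{-27812 - 45500} = \frac{-17677 + 3614}{-73312} = \left(-14063\right) \left(- \frac{1}{73312}\right) = \frac{14063}{73312}$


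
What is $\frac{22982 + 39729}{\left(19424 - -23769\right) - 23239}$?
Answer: $\frac{5701}{1814} \approx 3.1428$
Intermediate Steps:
$\frac{22982 + 39729}{\left(19424 - -23769\right) - 23239} = \frac{62711}{\left(19424 + 23769\right) - 23239} = \frac{62711}{43193 - 23239} = \frac{62711}{19954} = 62711 \cdot \frac{1}{19954} = \frac{5701}{1814}$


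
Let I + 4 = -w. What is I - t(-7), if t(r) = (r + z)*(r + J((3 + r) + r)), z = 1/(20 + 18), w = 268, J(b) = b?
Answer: -7553/19 ≈ -397.53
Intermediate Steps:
z = 1/38 ≈ 0.026316
I = -272 (I = -4 - 1*268 = -4 - 268 = -272)
t(r) = (3 + 3*r)*(1/38 + r) (t(r) = (r + 1/38)*(r + ((3 + r) + r)) = (1/38 + r)*(r + (3 + 2*r)) = (1/38 + r)*(3 + 3*r) = (3 + 3*r)*(1/38 + r))
I - t(-7) = -272 - (3/38 + 3*(-7)² + (117/38)*(-7)) = -272 - (3/38 + 3*49 - 819/38) = -272 - (3/38 + 147 - 819/38) = -272 - 1*2385/19 = -272 - 2385/19 = -7553/19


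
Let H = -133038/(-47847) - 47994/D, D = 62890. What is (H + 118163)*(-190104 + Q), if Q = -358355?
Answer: -4397592116144668/67855 ≈ -6.4809e+10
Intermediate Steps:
H = 136887/67855 (H = -133038/(-47847) - 47994/62890 = -133038*(-1/47847) - 47994*1/62890 = 114/41 - 1263/1655 = 136887/67855 ≈ 2.0173)
(H + 118163)*(-190104 + Q) = (136887/67855 + 118163)*(-190104 - 358355) = (8018087252/67855)*(-548459) = -4397592116144668/67855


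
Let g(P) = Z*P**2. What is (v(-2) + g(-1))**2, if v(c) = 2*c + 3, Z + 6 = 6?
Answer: 1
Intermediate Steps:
Z = 0 (Z = -6 + 6 = 0)
v(c) = 3 + 2*c
g(P) = 0 (g(P) = 0*P**2 = 0)
(v(-2) + g(-1))**2 = ((3 + 2*(-2)) + 0)**2 = ((3 - 4) + 0)**2 = (-1 + 0)**2 = (-1)**2 = 1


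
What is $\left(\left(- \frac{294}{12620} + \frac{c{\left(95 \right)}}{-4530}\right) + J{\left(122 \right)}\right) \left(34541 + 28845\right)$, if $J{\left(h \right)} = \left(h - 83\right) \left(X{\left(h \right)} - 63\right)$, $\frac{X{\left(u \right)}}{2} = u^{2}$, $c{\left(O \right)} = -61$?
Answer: $\frac{20990127064746350}{285843} \approx 7.3432 \cdot 10^{10}$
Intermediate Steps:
$X{\left(u \right)} = 2 u^{2}$
$J{\left(h \right)} = \left(-83 + h\right) \left(-63 + 2 h^{2}\right)$ ($J{\left(h \right)} = \left(h - 83\right) \left(2 h^{2} - 63\right) = \left(-83 + h\right) \left(-63 + 2 h^{2}\right)$)
$\left(\left(- \frac{294}{12620} + \frac{c{\left(95 \right)}}{-4530}\right) + J{\left(122 \right)}\right) \left(34541 + 28845\right) = \left(\left(- \frac{294}{12620} - \frac{61}{-4530}\right) + \left(5229 - 166 \cdot 122^{2} - 7686 + 2 \cdot 122^{3}\right)\right) \left(34541 + 28845\right) = \left(\left(\left(-294\right) \frac{1}{12620} - - \frac{61}{4530}\right) + \left(5229 - 2470744 - 7686 + 2 \cdot 1815848\right)\right) 63386 = \left(\left(- \frac{147}{6310} + \frac{61}{4530}\right) + \left(5229 - 2470744 - 7686 + 3631696\right)\right) 63386 = \left(- \frac{2810}{285843} + 1158495\right) 63386 = \frac{331147683475}{285843} \cdot 63386 = \frac{20990127064746350}{285843}$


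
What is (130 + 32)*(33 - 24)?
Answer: 1458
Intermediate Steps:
(130 + 32)*(33 - 24) = 162*9 = 1458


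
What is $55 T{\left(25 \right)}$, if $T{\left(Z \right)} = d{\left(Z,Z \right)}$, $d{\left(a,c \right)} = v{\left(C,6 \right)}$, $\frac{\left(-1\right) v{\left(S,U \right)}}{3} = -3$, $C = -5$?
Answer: $495$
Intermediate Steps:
$v{\left(S,U \right)} = 9$ ($v{\left(S,U \right)} = \left(-3\right) \left(-3\right) = 9$)
$d{\left(a,c \right)} = 9$
$T{\left(Z \right)} = 9$
$55 T{\left(25 \right)} = 55 \cdot 9 = 495$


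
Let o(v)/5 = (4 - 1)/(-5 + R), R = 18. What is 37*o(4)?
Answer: 555/13 ≈ 42.692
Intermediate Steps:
o(v) = 15/13 (o(v) = 5*((4 - 1)/(-5 + 18)) = 5*(3/13) = 15/13)
37*o(4) = 37*(15/13) = 555/13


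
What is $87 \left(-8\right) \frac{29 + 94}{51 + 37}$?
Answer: $- \frac{10701}{11} \approx -972.82$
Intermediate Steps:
$87 \left(-8\right) \frac{29 + 94}{51 + 37} = - 696 \cdot \frac{123}{88} = - 696 \cdot 123 \cdot \frac{1}{88} = \left(-696\right) \frac{123}{88} = - \frac{10701}{11}$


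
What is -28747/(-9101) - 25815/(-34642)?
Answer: 64778731/16593518 ≈ 3.9039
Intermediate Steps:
-28747/(-9101) - 25815/(-34642) = -28747*(-1/9101) - 25815*(-1/34642) = 1513/479 + 25815/34642 = 64778731/16593518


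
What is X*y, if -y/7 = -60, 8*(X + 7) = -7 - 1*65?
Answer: -6720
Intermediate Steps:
X = -16 (X = -7 + (-7 - 1*65)/8 = -7 + (-7 - 65)/8 = -7 + (⅛)*(-72) = -7 - 9 = -16)
y = 420 (y = -7*(-60) = 420)
X*y = -16*420 = -6720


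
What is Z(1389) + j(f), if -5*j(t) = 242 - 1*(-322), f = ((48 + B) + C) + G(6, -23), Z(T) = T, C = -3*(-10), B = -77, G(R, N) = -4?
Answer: 6381/5 ≈ 1276.2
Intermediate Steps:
C = 30
f = -3 (f = ((48 - 77) + 30) - 4 = (-29 + 30) - 4 = 1 - 4 = -3)
j(t) = -564/5 (j(t) = -(242 - 1*(-322))/5 = -(242 + 322)/5 = -1/5*564 = -564/5)
Z(1389) + j(f) = 1389 - 564/5 = 6381/5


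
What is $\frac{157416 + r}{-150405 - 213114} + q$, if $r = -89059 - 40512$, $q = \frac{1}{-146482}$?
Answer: $- \frac{4079154809}{53248990158} \approx -0.076605$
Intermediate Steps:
$q = - \frac{1}{146482} \approx -6.8268 \cdot 10^{-6}$
$r = -129571$ ($r = -89059 - 40512 = -129571$)
$\frac{157416 + r}{-150405 - 213114} + q = \frac{157416 - 129571}{-150405 - 213114} - \frac{1}{146482} = \frac{27845}{-363519} - \frac{1}{146482} = 27845 \left(- \frac{1}{363519}\right) - \frac{1}{146482} = - \frac{27845}{363519} - \frac{1}{146482} = - \frac{4079154809}{53248990158}$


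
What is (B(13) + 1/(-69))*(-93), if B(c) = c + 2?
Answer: -32054/23 ≈ -1393.7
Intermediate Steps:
B(c) = 2 + c
(B(13) + 1/(-69))*(-93) = ((2 + 13) + 1/(-69))*(-93) = (15 - 1/69)*(-93) = (1034/69)*(-93) = -32054/23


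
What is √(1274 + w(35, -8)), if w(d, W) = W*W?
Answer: √1338 ≈ 36.579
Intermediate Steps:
w(d, W) = W²
√(1274 + w(35, -8)) = √(1274 + (-8)²) = √(1274 + 64) = √1338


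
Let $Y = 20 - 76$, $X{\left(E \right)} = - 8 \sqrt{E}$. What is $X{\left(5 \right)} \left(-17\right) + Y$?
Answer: $-56 + 136 \sqrt{5} \approx 248.11$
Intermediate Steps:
$Y = -56$
$X{\left(5 \right)} \left(-17\right) + Y = - 8 \sqrt{5} \left(-17\right) - 56 = 136 \sqrt{5} - 56 = -56 + 136 \sqrt{5}$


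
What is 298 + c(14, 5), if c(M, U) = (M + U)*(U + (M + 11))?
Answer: 868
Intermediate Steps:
c(M, U) = (M + U)*(11 + M + U) (c(M, U) = (M + U)*(U + (11 + M)) = (M + U)*(11 + M + U))
298 + c(14, 5) = 298 + (14**2 + 5**2 + 11*14 + 11*5 + 2*14*5) = 298 + (196 + 25 + 154 + 55 + 140) = 298 + 570 = 868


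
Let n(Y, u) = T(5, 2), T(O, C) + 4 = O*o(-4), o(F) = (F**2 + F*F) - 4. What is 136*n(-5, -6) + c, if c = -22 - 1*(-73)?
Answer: 18547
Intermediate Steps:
o(F) = -4 + 2*F**2 (o(F) = (F**2 + F**2) - 4 = 2*F**2 - 4 = -4 + 2*F**2)
T(O, C) = -4 + 28*O (T(O, C) = -4 + O*(-4 + 2*(-4)**2) = -4 + O*(-4 + 2*16) = -4 + O*(-4 + 32) = -4 + O*28 = -4 + 28*O)
n(Y, u) = 136 (n(Y, u) = -4 + 28*5 = -4 + 140 = 136)
c = 51 (c = -22 + 73 = 51)
136*n(-5, -6) + c = 136*136 + 51 = 18496 + 51 = 18547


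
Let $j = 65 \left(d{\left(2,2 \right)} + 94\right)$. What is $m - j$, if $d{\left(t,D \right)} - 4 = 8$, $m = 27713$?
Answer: $20823$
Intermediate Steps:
$d{\left(t,D \right)} = 12$ ($d{\left(t,D \right)} = 4 + 8 = 12$)
$j = 6890$ ($j = 65 \left(12 + 94\right) = 65 \cdot 106 = 6890$)
$m - j = 27713 - 6890 = 20823$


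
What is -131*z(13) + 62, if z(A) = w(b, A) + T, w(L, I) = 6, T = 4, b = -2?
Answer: -1248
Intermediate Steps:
z(A) = 10 (z(A) = 6 + 4 = 10)
-131*z(13) + 62 = -131*10 + 62 = -1310 + 62 = -1248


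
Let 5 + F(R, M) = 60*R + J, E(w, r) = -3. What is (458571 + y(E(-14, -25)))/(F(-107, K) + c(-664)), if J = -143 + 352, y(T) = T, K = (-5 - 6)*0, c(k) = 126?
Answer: -76428/1015 ≈ -75.298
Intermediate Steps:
K = 0 (K = -11*0 = 0)
J = 209
F(R, M) = 204 + 60*R (F(R, M) = -5 + (60*R + 209) = -5 + (209 + 60*R) = 204 + 60*R)
(458571 + y(E(-14, -25)))/(F(-107, K) + c(-664)) = (458571 - 3)/((204 + 60*(-107)) + 126) = 458568/((204 - 6420) + 126) = 458568/(-6216 + 126) = 458568/(-6090) = 458568*(-1/6090) = -76428/1015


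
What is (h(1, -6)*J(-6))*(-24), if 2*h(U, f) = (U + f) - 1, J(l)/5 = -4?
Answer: -1440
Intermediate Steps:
J(l) = -20 (J(l) = 5*(-4) = -20)
h(U, f) = -1/2 + U/2 + f/2 (h(U, f) = ((U + f) - 1)/2 = (-1 + U + f)/2 = -1/2 + U/2 + f/2)
(h(1, -6)*J(-6))*(-24) = ((-1/2 + (1/2)*1 + (1/2)*(-6))*(-20))*(-24) = ((-1/2 + 1/2 - 3)*(-20))*(-24) = -3*(-20)*(-24) = 60*(-24) = -1440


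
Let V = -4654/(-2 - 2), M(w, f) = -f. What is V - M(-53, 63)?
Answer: 2453/2 ≈ 1226.5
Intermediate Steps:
V = 2327/2 (V = -4654/(-4) = -4654*(-¼) = 2327/2 ≈ 1163.5)
V - M(-53, 63) = 2327/2 - (-1)*63 = 2327/2 - 1*(-63) = 2327/2 + 63 = 2453/2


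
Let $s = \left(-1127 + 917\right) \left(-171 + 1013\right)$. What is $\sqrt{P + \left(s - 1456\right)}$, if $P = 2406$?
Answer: $i \sqrt{175870} \approx 419.37 i$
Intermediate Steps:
$s = -176820$ ($s = \left(-210\right) 842 = -176820$)
$\sqrt{P + \left(s - 1456\right)} = \sqrt{2406 - 178276} = \sqrt{-175870} = i \sqrt{175870}$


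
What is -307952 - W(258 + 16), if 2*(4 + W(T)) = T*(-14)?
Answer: -306030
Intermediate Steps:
W(T) = -4 - 7*T (W(T) = -4 + (T*(-14))/2 = -4 + (-14*T)/2 = -4 - 7*T)
-307952 - W(258 + 16) = -307952 - (-4 - 7*(258 + 16)) = -307952 - (-4 - 7*274) = -307952 - (-4 - 1918) = -307952 - 1*(-1922) = -307952 + 1922 = -306030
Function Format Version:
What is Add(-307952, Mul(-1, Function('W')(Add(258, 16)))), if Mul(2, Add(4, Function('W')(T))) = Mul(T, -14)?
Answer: -306030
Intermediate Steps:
Function('W')(T) = Add(-4, Mul(-7, T)) (Function('W')(T) = Add(-4, Mul(Rational(1, 2), Mul(T, -14))) = Add(-4, Mul(Rational(1, 2), Mul(-14, T))) = Add(-4, Mul(-7, T)))
Add(-307952, Mul(-1, Function('W')(Add(258, 16)))) = Add(-307952, Mul(-1, Add(-4, Mul(-7, Add(258, 16))))) = Add(-307952, Mul(-1, Add(-4, Mul(-7, 274)))) = Add(-307952, Mul(-1, Add(-4, -1918))) = Add(-307952, Mul(-1, -1922)) = Add(-307952, 1922) = -306030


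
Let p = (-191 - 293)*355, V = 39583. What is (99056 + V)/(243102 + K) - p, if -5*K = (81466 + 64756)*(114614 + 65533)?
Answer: 1508593295197495/8780079708 ≈ 1.7182e+5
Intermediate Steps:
K = -26341454634/5 (K = -(81466 + 64756)*(114614 + 65533)/5 = -146222*180147/5 = -⅕*26341454634 = -26341454634/5 ≈ -5.2683e+9)
p = -171820 (p = -484*355 = -171820)
(99056 + V)/(243102 + K) - p = (99056 + 39583)/(243102 - 26341454634/5) - 1*(-171820) = 138639/(-26340239124/5) + 171820 = 138639*(-5/26340239124) + 171820 = -231065/8780079708 + 171820 = 1508593295197495/8780079708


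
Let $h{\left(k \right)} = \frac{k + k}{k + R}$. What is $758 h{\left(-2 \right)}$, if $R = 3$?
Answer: $-3032$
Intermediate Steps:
$h{\left(k \right)} = \frac{2 k}{3 + k}$ ($h{\left(k \right)} = \frac{k + k}{k + 3} = \frac{2 k}{3 + k}$)
$758 h{\left(-2 \right)} = 758 \cdot 2 \left(-2\right) \frac{1}{3 - 2} = 758 \cdot 2 \left(-2\right) 1^{-1} = 758 \cdot 2 \left(-2\right) 1 = 758 \left(-4\right) = -3032$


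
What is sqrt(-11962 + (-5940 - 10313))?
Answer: 3*I*sqrt(3135) ≈ 167.97*I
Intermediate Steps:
sqrt(-11962 + (-5940 - 10313)) = sqrt(-11962 - 16253) = sqrt(-28215) = 3*I*sqrt(3135)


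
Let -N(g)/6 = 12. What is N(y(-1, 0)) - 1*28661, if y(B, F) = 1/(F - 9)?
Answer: -28733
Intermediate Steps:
y(B, F) = 1/(-9 + F)
N(g) = -72 (N(g) = -6*12 = -72)
N(y(-1, 0)) - 1*28661 = -72 - 1*28661 = -72 - 28661 = -28733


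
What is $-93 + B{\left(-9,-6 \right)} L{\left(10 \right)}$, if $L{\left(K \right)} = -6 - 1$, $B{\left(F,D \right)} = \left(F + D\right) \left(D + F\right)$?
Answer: $-1668$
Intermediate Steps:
$B{\left(F,D \right)} = \left(D + F\right)^{2}$ ($B{\left(F,D \right)} = \left(D + F\right) \left(D + F\right) = \left(D + F\right)^{2}$)
$L{\left(K \right)} = -7$
$-93 + B{\left(-9,-6 \right)} L{\left(10 \right)} = -93 + \left(-6 - 9\right)^{2} \left(-7\right) = -93 + \left(-15\right)^{2} \left(-7\right) = -93 + 225 \left(-7\right) = -93 - 1575 = -1668$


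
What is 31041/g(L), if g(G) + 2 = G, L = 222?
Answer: 31041/220 ≈ 141.10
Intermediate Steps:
g(G) = -2 + G
31041/g(L) = 31041/(-2 + 222) = 31041/220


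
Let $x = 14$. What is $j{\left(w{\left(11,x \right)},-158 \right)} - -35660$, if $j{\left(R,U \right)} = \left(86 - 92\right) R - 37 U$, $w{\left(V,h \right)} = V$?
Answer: $41440$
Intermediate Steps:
$j{\left(R,U \right)} = - 37 U - 6 R$ ($j{\left(R,U \right)} = - 6 R - 37 U = - 37 U - 6 R$)
$j{\left(w{\left(11,x \right)},-158 \right)} - -35660 = \left(\left(-37\right) \left(-158\right) - 66\right) - -35660 = \left(5846 - 66\right) + 35660 = 5780 + 35660 = 41440$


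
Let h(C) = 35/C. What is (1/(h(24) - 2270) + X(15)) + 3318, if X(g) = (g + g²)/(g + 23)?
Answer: 3438854634/1034455 ≈ 3324.3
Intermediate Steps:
X(g) = (g + g²)/(23 + g)
(1/(h(24) - 2270) + X(15)) + 3318 = (1/(35/24 - 2270) + 15*(1 + 15)/(23 + 15)) + 3318 = (1/(35*(1/24) - 2270) + 15*16/38) + 3318 = (1/(35/24 - 2270) + 15*(1/38)*16) + 3318 = (1/(-54445/24) + 120/19) + 3318 = (-24/54445 + 120/19) + 3318 = 6532944/1034455 + 3318 = 3438854634/1034455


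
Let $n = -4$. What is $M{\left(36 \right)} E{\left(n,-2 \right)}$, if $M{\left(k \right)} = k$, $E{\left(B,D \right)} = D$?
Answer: $-72$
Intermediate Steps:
$M{\left(36 \right)} E{\left(n,-2 \right)} = 36 \left(-2\right) = -72$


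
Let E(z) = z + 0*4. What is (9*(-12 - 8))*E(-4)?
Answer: 720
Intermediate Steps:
E(z) = z (E(z) = z + 0 = z)
(9*(-12 - 8))*E(-4) = (9*(-12 - 8))*(-4) = (9*(-20))*(-4) = -180*(-4) = 720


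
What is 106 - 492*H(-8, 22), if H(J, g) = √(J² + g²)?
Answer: 106 - 984*√137 ≈ -11411.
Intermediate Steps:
106 - 492*H(-8, 22) = 106 - 492*√((-8)² + 22²) = 106 - 492*√(64 + 484) = 106 - 984*√137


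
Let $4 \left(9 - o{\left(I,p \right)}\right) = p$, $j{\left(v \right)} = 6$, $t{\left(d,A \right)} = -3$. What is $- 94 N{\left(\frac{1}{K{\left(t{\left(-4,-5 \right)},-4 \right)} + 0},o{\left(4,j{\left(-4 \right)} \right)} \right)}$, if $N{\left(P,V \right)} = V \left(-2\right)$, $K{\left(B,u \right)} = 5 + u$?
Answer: $1410$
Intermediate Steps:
$o{\left(I,p \right)} = 9 - \frac{p}{4}$
$N{\left(P,V \right)} = - 2 V$
$- 94 N{\left(\frac{1}{K{\left(t{\left(-4,-5 \right)},-4 \right)} + 0},o{\left(4,j{\left(-4 \right)} \right)} \right)} = - 94 \left(- 2 \left(9 - \frac{3}{2}\right)\right) = - 94 \left(\left(-2\right) \frac{15}{2}\right) = \left(-94\right) \left(-15\right) = 1410$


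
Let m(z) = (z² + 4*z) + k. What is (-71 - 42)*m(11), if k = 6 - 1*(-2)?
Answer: -19549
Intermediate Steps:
k = 8 (k = 6 + 2 = 8)
m(z) = 8 + z² + 4*z (m(z) = (z² + 4*z) + 8 = 8 + z² + 4*z)
(-71 - 42)*m(11) = (-71 - 42)*(8 + 11² + 4*11) = -113*(8 + 121 + 44) = -113*173 = -19549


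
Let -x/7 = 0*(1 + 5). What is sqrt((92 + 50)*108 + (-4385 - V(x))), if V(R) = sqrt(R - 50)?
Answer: sqrt(10951 - 5*I*sqrt(2)) ≈ 104.65 - 0.0338*I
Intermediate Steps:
x = 0 (x = -0*(1 + 5) = -0*6 = -7*0 = 0)
V(R) = sqrt(-50 + R)
sqrt((92 + 50)*108 + (-4385 - V(x))) = sqrt((92 + 50)*108 + (-4385 - sqrt(-50 + 0))) = sqrt(142*108 + (-4385 - sqrt(-50))) = sqrt(15336 + (-4385 - 5*I*sqrt(2))) = sqrt(10951 - 5*I*sqrt(2))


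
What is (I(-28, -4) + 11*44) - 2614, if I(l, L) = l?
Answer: -2158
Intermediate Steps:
(I(-28, -4) + 11*44) - 2614 = (-28 + 11*44) - 2614 = (-28 + 484) - 2614 = 456 - 2614 = -2158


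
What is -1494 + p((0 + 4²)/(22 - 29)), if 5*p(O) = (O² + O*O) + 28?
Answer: -364146/245 ≈ -1486.3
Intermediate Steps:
p(O) = 28/5 + 2*O²/5 (p(O) = ((O² + O*O) + 28)/5 = ((O² + O²) + 28)/5 = (2*O² + 28)/5 = (28 + 2*O²)/5 = 28/5 + 2*O²/5)
-1494 + p((0 + 4²)/(22 - 29)) = -1494 + (28/5 + 2*((0 + 4²)/(22 - 29))²/5) = -1494 + (28/5 + 2*((0 + 16)/(-7))²/5) = -1494 + (28/5 + 2*(16*(-⅐))²/5) = -1494 + (28/5 + 2*(-16/7)²/5) = -1494 + (28/5 + (⅖)*(256/49)) = -1494 + (28/5 + 512/245) = -1494 + 1884/245 = -364146/245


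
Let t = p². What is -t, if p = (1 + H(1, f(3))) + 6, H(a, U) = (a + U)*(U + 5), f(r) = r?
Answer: -1521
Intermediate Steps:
H(a, U) = (5 + U)*(U + a) (H(a, U) = (U + a)*(5 + U) = (5 + U)*(U + a))
p = 39 (p = (1 + (3² + 5*3 + 5*1 + 3*1)) + 6 = (1 + (9 + 15 + 5 + 3)) + 6 = (1 + 32) + 6 = 33 + 6 = 39)
t = 1521 (t = 39² = 1521)
-t = -1*1521 = -1521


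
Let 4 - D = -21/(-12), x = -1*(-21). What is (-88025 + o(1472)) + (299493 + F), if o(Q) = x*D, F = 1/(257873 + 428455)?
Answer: 145168838503/686328 ≈ 2.1152e+5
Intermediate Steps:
x = 21
D = 9/4 (D = 4 - (-21)/(-12) = 4 - (-21)*(-1)/12 = 4 - 1*7/4 = 4 - 7/4 = 9/4 ≈ 2.2500)
F = 1/686328 ≈ 1.4570e-6
o(Q) = 189/4 (o(Q) = 21*(9/4) = 189/4)
(-88025 + o(1472)) + (299493 + F) = (-88025 + 189/4) + (299493 + 1/686328) = -351911/4 + 205550431705/686328 = 145168838503/686328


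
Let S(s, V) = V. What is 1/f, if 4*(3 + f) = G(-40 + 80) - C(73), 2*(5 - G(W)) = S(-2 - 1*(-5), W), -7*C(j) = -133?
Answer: -2/23 ≈ -0.086957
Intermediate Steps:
C(j) = 19 (C(j) = -1/7*(-133) = 19)
G(W) = 5 - W/2
f = -23/2 (f = -3 + ((5 - (-40 + 80)/2) - 1*19)/4 = -3 + ((5 - 1/2*40) - 19)/4 = -3 + ((5 - 20) - 19)/4 = -3 + (-15 - 19)/4 = -3 + (1/4)*(-34) = -3 - 17/2 = -23/2 ≈ -11.500)
1/f = 1/(-23/2) = -2/23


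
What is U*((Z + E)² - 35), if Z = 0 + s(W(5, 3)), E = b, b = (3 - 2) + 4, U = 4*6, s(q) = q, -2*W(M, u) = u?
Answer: -546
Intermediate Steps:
W(M, u) = -u/2
U = 24
b = 5 (b = 1 + 4 = 5)
E = 5
Z = -3/2 (Z = 0 - ½*3 = 0 - 3/2 = -3/2 ≈ -1.5000)
U*((Z + E)² - 35) = 24*((-3/2 + 5)² - 35) = 24*((7/2)² - 35) = 24*(49/4 - 35) = 24*(-91/4) = -546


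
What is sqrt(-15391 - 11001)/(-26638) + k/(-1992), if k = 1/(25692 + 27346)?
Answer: -1/105651696 - I*sqrt(6598)/13319 ≈ -9.4651e-9 - 0.0060987*I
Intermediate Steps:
k = 1/53038 ≈ 1.8854e-5
sqrt(-15391 - 11001)/(-26638) + k/(-1992) = sqrt(-15391 - 11001)/(-26638) + (1/53038)/(-1992) = sqrt(-26392)*(-1/26638) + (1/53038)*(-1/1992) = (2*I*sqrt(6598))*(-1/26638) - 1/105651696 = -I*sqrt(6598)/13319 - 1/105651696 = -1/105651696 - I*sqrt(6598)/13319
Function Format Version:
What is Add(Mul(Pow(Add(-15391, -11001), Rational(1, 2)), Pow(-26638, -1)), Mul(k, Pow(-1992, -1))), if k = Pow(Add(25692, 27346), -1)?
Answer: Add(Rational(-1, 105651696), Mul(Rational(-1, 13319), I, Pow(6598, Rational(1, 2)))) ≈ Add(-9.4651e-9, Mul(-0.0060987, I))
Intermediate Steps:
k = Rational(1, 53038) (k = Pow(53038, -1) = Rational(1, 53038) ≈ 1.8854e-5)
Add(Mul(Pow(Add(-15391, -11001), Rational(1, 2)), Pow(-26638, -1)), Mul(k, Pow(-1992, -1))) = Add(Mul(Pow(Add(-15391, -11001), Rational(1, 2)), Pow(-26638, -1)), Mul(Rational(1, 53038), Pow(-1992, -1))) = Add(Mul(Pow(-26392, Rational(1, 2)), Rational(-1, 26638)), Mul(Rational(1, 53038), Rational(-1, 1992))) = Add(Mul(Mul(2, I, Pow(6598, Rational(1, 2))), Rational(-1, 26638)), Rational(-1, 105651696)) = Add(Mul(Rational(-1, 13319), I, Pow(6598, Rational(1, 2))), Rational(-1, 105651696)) = Add(Rational(-1, 105651696), Mul(Rational(-1, 13319), I, Pow(6598, Rational(1, 2))))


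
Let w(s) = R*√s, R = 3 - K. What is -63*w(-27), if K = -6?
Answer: -1701*I*√3 ≈ -2946.2*I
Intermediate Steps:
R = 9 (R = 3 - 1*(-6) = 3 + 6 = 9)
w(s) = 9*√s
-63*w(-27) = -567*√(-27) = -567*3*I*√3 = -1701*I*√3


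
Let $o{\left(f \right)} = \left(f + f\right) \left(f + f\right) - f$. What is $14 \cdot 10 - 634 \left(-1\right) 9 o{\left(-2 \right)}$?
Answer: $102848$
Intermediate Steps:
$o{\left(f \right)} = - f + 4 f^{2}$ ($o{\left(f \right)} = 2 f 2 f - f = 4 f^{2} - f = - f + 4 f^{2}$)
$14 \cdot 10 - 634 \left(-1\right) 9 o{\left(-2 \right)} = 14 \cdot 10 - 634 \left(-1\right) 9 \left(- 2 \left(-1 + 4 \left(-2\right)\right)\right) = 140 - 634 \left(- 9 \left(- 2 \left(-1 - 8\right)\right)\right) = 140 - 634 \left(- 9 \left(\left(-2\right) \left(-9\right)\right)\right) = 140 - 634 \left(\left(-9\right) 18\right) = 140 - -102708 = 140 + 102708 = 102848$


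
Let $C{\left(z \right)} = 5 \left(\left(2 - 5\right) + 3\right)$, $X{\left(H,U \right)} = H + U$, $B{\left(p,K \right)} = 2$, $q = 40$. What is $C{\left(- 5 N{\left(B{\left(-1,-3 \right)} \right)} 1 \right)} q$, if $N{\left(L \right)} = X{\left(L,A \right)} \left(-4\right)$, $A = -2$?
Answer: $0$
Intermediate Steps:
$N{\left(L \right)} = 8 - 4 L$ ($N{\left(L \right)} = \left(L - 2\right) \left(-4\right) = \left(-2 + L\right) \left(-4\right) = 8 - 4 L$)
$C{\left(z \right)} = 0$ ($C{\left(z \right)} = 5 \left(-3 + 3\right) = 5 \cdot 0 = 0$)
$C{\left(- 5 N{\left(B{\left(-1,-3 \right)} \right)} 1 \right)} q = 0 \cdot 40 = 0$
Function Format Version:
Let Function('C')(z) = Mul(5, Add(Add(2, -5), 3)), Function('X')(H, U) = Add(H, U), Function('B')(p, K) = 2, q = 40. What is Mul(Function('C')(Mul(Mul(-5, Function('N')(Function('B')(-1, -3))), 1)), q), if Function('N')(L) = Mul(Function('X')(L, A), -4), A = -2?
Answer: 0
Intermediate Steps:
Function('N')(L) = Add(8, Mul(-4, L)) (Function('N')(L) = Mul(Add(L, -2), -4) = Mul(Add(-2, L), -4) = Add(8, Mul(-4, L)))
Function('C')(z) = 0 (Function('C')(z) = Mul(5, Add(-3, 3)) = Mul(5, 0) = 0)
Mul(Function('C')(Mul(Mul(-5, Function('N')(Function('B')(-1, -3))), 1)), q) = Mul(0, 40) = 0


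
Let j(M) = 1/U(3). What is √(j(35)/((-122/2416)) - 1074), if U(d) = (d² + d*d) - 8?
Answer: I*√100093070/305 ≈ 32.802*I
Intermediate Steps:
U(d) = -8 + 2*d² (U(d) = (d² + d²) - 8 = 2*d² - 8 = -8 + 2*d²)
j(M) = ⅒ (j(M) = 1/(-8 + 2*3²) = 1/(-8 + 2*9) = 1/(-8 + 18) = 1/10 = ⅒)
√(j(35)/((-122/2416)) - 1074) = √(1/(10*((-122/2416))) - 1074) = √(1/(10*((-122*1/2416))) - 1074) = √(1/(10*(-61/1208)) - 1074) = √((⅒)*(-1208/61) - 1074) = √(-604/305 - 1074) = √(-328174/305) = I*√100093070/305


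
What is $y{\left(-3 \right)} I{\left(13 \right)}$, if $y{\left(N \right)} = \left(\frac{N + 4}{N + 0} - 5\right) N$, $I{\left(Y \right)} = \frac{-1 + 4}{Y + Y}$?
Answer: $\frac{24}{13} \approx 1.8462$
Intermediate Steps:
$I{\left(Y \right)} = \frac{3}{2 Y}$
$y{\left(N \right)} = N \left(-5 + \frac{4 + N}{N}\right)$ ($y{\left(N \right)} = \left(\frac{4 + N}{N} - 5\right) N = \left(-5 + \frac{4 + N}{N}\right) N = N \left(-5 + \frac{4 + N}{N}\right)$)
$y{\left(-3 \right)} I{\left(13 \right)} = \left(4 - -12\right) \frac{3}{2 \cdot 13} = \left(4 + 12\right) \frac{3}{2} \cdot \frac{1}{13} = 16 \cdot \frac{3}{26} = \frac{24}{13}$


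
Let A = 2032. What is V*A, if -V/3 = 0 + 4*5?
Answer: -121920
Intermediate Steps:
V = -60 (V = -3*(0 + 4*5) = -3*(0 + 20) = -3*20 = -60)
V*A = -60*2032 = -121920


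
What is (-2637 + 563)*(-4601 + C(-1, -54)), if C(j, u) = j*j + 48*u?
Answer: 14916208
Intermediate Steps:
C(j, u) = j² + 48*u
(-2637 + 563)*(-4601 + C(-1, -54)) = (-2637 + 563)*(-4601 + ((-1)² + 48*(-54))) = -2074*(-4601 + (1 - 2592)) = -2074*(-4601 - 2591) = -2074*(-7192) = 14916208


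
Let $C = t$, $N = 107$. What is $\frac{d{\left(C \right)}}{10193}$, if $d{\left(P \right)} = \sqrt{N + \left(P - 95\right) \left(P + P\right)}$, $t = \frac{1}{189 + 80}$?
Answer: $\frac{\sqrt{7691519}}{2741917} \approx 0.0010115$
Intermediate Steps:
$t = \frac{1}{269} \approx 0.0037175$
$C = \frac{1}{269} \approx 0.0037175$
$d{\left(P \right)} = \sqrt{107 + 2 P \left(-95 + P\right)}$ ($d{\left(P \right)} = \sqrt{107 + \left(P - 95\right) \left(P + P\right)} = \sqrt{107 + \left(-95 + P\right) 2 P} = \sqrt{107 + 2 P \left(-95 + P\right)}$)
$\frac{d{\left(C \right)}}{10193} = \frac{\sqrt{107 - \frac{190}{269} + \frac{2}{72361}}}{10193} = \sqrt{107 - \frac{190}{269} + 2 \cdot \frac{1}{72361}} \cdot \frac{1}{10193} = \sqrt{107 - \frac{190}{269} + \frac{2}{72361}} \cdot \frac{1}{10193} = \sqrt{\frac{7691519}{72361}} \cdot \frac{1}{10193} = \frac{\sqrt{7691519}}{269} \cdot \frac{1}{10193} = \frac{\sqrt{7691519}}{2741917}$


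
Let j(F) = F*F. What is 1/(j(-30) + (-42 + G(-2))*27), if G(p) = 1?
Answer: -1/207 ≈ -0.0048309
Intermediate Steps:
j(F) = F²
1/(j(-30) + (-42 + G(-2))*27) = 1/((-30)² + (-42 + 1)*27) = 1/(900 - 41*27) = 1/(900 - 1107) = 1/(-207) = -1/207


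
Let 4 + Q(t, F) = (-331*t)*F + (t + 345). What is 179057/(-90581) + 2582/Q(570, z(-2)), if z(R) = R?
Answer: -67494609165/34262353831 ≈ -1.9699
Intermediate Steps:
Q(t, F) = 341 + t - 331*F*t (Q(t, F) = -4 + ((-331*t)*F + (t + 345)) = -4 + (-331*F*t + (345 + t)) = -4 + (345 + t - 331*F*t) = 341 + t - 331*F*t)
179057/(-90581) + 2582/Q(570, z(-2)) = 179057/(-90581) + 2582/(341 + 570 - 331*(-2)*570) = 179057*(-1/90581) + 2582/(341 + 570 + 377340) = -179057/90581 + 2582/378251 = -67494609165/34262353831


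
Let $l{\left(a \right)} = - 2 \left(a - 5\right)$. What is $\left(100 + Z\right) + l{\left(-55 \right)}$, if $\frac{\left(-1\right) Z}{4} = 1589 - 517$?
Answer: $-4068$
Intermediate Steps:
$l{\left(a \right)} = 10 - 2 a$ ($l{\left(a \right)} = - 2 \left(-5 + a\right) = 10 - 2 a$)
$Z = -4288$ ($Z = - 4 \left(1589 - 517\right) = \left(-4\right) 1072 = -4288$)
$\left(100 + Z\right) + l{\left(-55 \right)} = \left(100 - 4288\right) + \left(10 - -110\right) = -4188 + \left(10 + 110\right) = -4188 + 120 = -4068$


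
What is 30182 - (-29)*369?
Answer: 40883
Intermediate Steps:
30182 - (-29)*369 = 30182 - 1*(-10701) = 30182 + 10701 = 40883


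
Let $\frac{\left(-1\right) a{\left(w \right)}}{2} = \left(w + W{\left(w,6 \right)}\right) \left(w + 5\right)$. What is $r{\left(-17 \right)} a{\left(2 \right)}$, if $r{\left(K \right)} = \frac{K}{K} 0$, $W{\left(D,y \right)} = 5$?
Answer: $0$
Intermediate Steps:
$r{\left(K \right)} = 0$ ($r{\left(K \right)} = 1 \cdot 0 = 0$)
$a{\left(w \right)} = - 2 \left(5 + w\right)^{2}$ ($a{\left(w \right)} = - 2 \left(w + 5\right) \left(w + 5\right) = - 2 \left(5 + w\right) \left(5 + w\right) = - 2 \left(5 + w\right)^{2}$)
$r{\left(-17 \right)} a{\left(2 \right)} = 0 \left(-50 - 40 - 2 \cdot 2^{2}\right) = 0 \left(-50 - 40 - 8\right) = 0 \left(-98\right) = 0$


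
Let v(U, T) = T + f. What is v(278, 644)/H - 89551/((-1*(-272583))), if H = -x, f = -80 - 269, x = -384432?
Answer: -11448619349/34929875952 ≈ -0.32776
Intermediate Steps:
f = -349
v(U, T) = -349 + T (v(U, T) = T - 349 = -349 + T)
H = 384432 (H = -1*(-384432) = 384432)
v(278, 644)/H - 89551/((-1*(-272583))) = (-349 + 644)/384432 - 89551/((-1*(-272583))) = 295*(1/384432) - 89551/272583 = 295/384432 - 89551*1/272583 = 295/384432 - 89551/272583 = -11448619349/34929875952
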